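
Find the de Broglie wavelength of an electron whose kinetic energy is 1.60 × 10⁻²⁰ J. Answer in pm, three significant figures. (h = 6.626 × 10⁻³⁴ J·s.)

p = √(2mKE) = √(2 × 9.109 × 10⁻³¹ × 1.600 × 10⁻²⁰) = 1.707 × 10⁻²⁵ kg·m/s.
λ = h/p = 6.626 × 10⁻³⁴ / 1.707 × 10⁻²⁵ = 3.88 × 10⁻⁹ m = 3880 pm.

λ = 3880 pm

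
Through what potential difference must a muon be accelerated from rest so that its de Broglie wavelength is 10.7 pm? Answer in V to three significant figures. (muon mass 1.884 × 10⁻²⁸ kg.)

V = 63.5 V

p = h/λ = 6.626 × 10⁻³⁴ / 1.070 × 10⁻¹¹ = 6.193 × 10⁻²³ kg·m/s.
KE = p²/(2m) = 1.018 × 10⁻¹⁷ J.
V = KE/e = 1.018 × 10⁻¹⁷ / (1.602 × 10⁻¹⁹) = 63.5 V.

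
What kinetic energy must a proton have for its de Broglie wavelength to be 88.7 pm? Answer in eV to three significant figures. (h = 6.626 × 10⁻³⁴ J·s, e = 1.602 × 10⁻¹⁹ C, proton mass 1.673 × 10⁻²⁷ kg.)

p = h/λ = 6.626 × 10⁻³⁴ / 8.870 × 10⁻¹¹ = 7.470 × 10⁻²⁴ kg·m/s.
KE = p²/(2m) = (7.470 × 10⁻²⁴)² / (2 × 1.673 × 10⁻²⁷) = 1.668 × 10⁻²⁰ J = 0.104 eV.

KE = 0.104 eV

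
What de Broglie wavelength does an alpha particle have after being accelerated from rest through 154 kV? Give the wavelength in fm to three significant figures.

λ = 25.9 fm

KE = 2eV = 2 × 1.602 × 10⁻¹⁹ × 1.540 × 10⁵ = 4.934 × 10⁻¹⁴ J.
p = √(2mKE) = √(2 × 6.645 × 10⁻²⁷ × 4.934 × 10⁻¹⁴) = 2.561 × 10⁻²⁰ kg·m/s.
λ = h/p = 6.626 × 10⁻³⁴ / 2.561 × 10⁻²⁰ = 2.59 × 10⁻¹⁴ m = 25.9 fm.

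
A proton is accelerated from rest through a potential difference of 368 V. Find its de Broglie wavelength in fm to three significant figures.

λ = 1490 fm

KE = eV = 1.602 × 10⁻¹⁹ × 368.0 = 5.895 × 10⁻¹⁷ J.
p = √(2mKE) = √(2 × 1.673 × 10⁻²⁷ × 5.895 × 10⁻¹⁷) = 4.441 × 10⁻²² kg·m/s.
λ = h/p = 6.626 × 10⁻³⁴ / 4.441 × 10⁻²² = 1.49 × 10⁻¹² m = 1490 fm.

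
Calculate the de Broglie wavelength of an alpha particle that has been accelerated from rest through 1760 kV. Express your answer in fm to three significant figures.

λ = 7.65 fm

KE = 2eV = 2 × 1.602 × 10⁻¹⁹ × 1.760 × 10⁶ = 5.639 × 10⁻¹³ J.
p = √(2mKE) = √(2 × 6.645 × 10⁻²⁷ × 5.639 × 10⁻¹³) = 8.657 × 10⁻²⁰ kg·m/s.
λ = h/p = 6.626 × 10⁻³⁴ / 8.657 × 10⁻²⁰ = 7.65 × 10⁻¹⁵ m = 7.65 fm.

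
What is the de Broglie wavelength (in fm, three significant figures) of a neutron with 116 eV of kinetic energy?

KE = 116 eV = 1.858 × 10⁻¹⁷ J.
p = √(2mKE) = √(2 × 1.675 × 10⁻²⁷ × 1.858 × 10⁻¹⁷) = 2.495 × 10⁻²² kg·m/s.
λ = h/p = 6.626 × 10⁻³⁴ / 2.495 × 10⁻²² = 2.66 × 10⁻¹² m = 2660 fm.

λ = 2660 fm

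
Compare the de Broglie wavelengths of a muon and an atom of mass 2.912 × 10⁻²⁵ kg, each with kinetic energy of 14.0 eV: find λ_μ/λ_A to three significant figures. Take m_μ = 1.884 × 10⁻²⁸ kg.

At fixed KE, p = √(2mKE) so λ = h/p ∝ 1/√m.
λ_μ/λ_A = √(m_A/m_μ) = √(2.912 × 10⁻²⁵/1.884 × 10⁻²⁸) = √(1546) = 39.3.

λ_μ/λ_A = 39.3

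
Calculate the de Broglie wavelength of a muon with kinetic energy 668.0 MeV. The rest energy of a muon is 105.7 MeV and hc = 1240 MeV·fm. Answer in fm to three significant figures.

λ = 1.62 fm

Total energy E = KE + m₀c² = 668.0 + 105.7 = 773.7 MeV.
(pc)² = E² − (m₀c²)² = (773.7)² − (105.7)² = 5.874 × 10⁵ MeV², so pc = 766.4 MeV.
λ = hc/(pc) = 1240 MeV·fm / 766.4 MeV = 1.62 fm.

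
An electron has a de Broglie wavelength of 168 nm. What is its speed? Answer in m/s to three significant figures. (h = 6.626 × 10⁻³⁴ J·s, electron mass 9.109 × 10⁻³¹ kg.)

v = 4330 m/s

p = h/λ = 6.626 × 10⁻³⁴ / 1.680 × 10⁻⁷ = 3.944 × 10⁻²⁷ kg·m/s.
v = p/m = 3.944 × 10⁻²⁷ / 9.109 × 10⁻³¹ = 4.33 × 10³ m/s = 4330 m/s.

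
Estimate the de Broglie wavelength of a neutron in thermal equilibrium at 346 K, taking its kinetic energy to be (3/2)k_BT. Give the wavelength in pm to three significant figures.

λ = 135 pm

KE = (3/2)k_BT = 1.5 × 1.381 × 10⁻²³ × 346 = 7.167 × 10⁻²¹ J.
p = √(2mKE) = √(2 × 1.675 × 10⁻²⁷ × 7.167 × 10⁻²¹) = 4.900 × 10⁻²⁴ kg·m/s.
λ = h/p = 1.35 × 10⁻¹⁰ m = 135 pm.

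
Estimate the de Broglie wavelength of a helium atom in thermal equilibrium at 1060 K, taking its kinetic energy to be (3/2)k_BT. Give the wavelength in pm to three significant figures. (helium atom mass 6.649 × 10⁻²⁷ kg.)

λ = 38.8 pm

KE = (3/2)k_BT = 1.5 × 1.381 × 10⁻²³ × 1060 = 2.196 × 10⁻²⁰ J.
p = √(2mKE) = √(2 × 6.649 × 10⁻²⁷ × 2.196 × 10⁻²⁰) = 1.709 × 10⁻²³ kg·m/s.
λ = h/p = 3.88 × 10⁻¹¹ m = 38.8 pm.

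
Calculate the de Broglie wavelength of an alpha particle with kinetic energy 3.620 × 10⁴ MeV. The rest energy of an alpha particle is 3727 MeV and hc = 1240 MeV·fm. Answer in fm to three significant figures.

Total energy E = KE + m₀c² = 3.620 × 10⁴ + 3727 = 39927 MeV.
(pc)² = E² − (m₀c²)² = (39927)² − (3727)² = 1.580 × 10⁹ MeV², so pc = 3.975 × 10⁴ MeV.
λ = hc/(pc) = 1240 MeV·fm / 3.975 × 10⁴ MeV = 0.0312 fm.

λ = 0.0312 fm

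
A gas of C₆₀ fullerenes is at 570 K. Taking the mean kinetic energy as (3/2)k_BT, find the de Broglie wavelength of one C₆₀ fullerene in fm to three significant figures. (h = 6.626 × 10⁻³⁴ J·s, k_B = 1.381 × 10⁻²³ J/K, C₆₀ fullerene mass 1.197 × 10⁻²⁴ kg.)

λ = 3940 fm

KE = (3/2)k_BT = 1.5 × 1.381 × 10⁻²³ × 570 = 1.181 × 10⁻²⁰ J.
p = √(2mKE) = √(2 × 1.197 × 10⁻²⁴ × 1.181 × 10⁻²⁰) = 1.681 × 10⁻²² kg·m/s.
λ = h/p = 3.94 × 10⁻¹² m = 3940 fm.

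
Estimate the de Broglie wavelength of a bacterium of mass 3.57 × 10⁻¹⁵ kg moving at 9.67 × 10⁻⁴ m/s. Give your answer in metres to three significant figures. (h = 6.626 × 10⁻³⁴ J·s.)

λ = 1.92 × 10⁻¹⁶ m

p = mv = 3.57 × 10⁻¹⁵ × 9.67 × 10⁻⁴ = 3.452 × 10⁻¹⁸ kg·m/s.
λ = h/p = 6.626 × 10⁻³⁴ / 3.452 × 10⁻¹⁸ = 1.92 × 10⁻¹⁶ m.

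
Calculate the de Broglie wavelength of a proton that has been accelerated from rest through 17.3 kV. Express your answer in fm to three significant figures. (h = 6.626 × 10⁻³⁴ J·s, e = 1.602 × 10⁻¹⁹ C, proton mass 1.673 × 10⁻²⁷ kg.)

λ = 218 fm

KE = eV = 1.602 × 10⁻¹⁹ × 1.730 × 10⁴ = 2.771 × 10⁻¹⁵ J.
p = √(2mKE) = √(2 × 1.673 × 10⁻²⁷ × 2.771 × 10⁻¹⁵) = 3.045 × 10⁻²¹ kg·m/s.
λ = h/p = 6.626 × 10⁻³⁴ / 3.045 × 10⁻²¹ = 2.18 × 10⁻¹³ m = 218 fm.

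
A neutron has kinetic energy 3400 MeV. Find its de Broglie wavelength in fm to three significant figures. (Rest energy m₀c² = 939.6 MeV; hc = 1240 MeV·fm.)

Total energy E = KE + m₀c² = 3400 + 939.6 = 4339.6 MeV.
(pc)² = E² − (m₀c²)² = (4339.6)² − (939.6)² = 1.795 × 10⁷ MeV², so pc = 4237 MeV.
λ = hc/(pc) = 1240 MeV·fm / 4237 MeV = 0.293 fm.

λ = 0.293 fm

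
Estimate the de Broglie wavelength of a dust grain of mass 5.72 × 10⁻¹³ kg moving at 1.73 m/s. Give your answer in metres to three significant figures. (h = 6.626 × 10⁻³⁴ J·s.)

λ = 6.70 × 10⁻²² m

p = mv = 5.72 × 10⁻¹³ × 1.73 = 9.896 × 10⁻¹³ kg·m/s.
λ = h/p = 6.626 × 10⁻³⁴ / 9.896 × 10⁻¹³ = 6.70 × 10⁻²² m.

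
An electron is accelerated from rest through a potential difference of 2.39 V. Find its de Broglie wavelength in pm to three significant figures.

KE = eV = 1.602 × 10⁻¹⁹ × 2.390 = 3.829 × 10⁻¹⁹ J.
p = √(2mKE) = √(2 × 9.109 × 10⁻³¹ × 3.829 × 10⁻¹⁹) = 8.352 × 10⁻²⁵ kg·m/s.
λ = h/p = 6.626 × 10⁻³⁴ / 8.352 × 10⁻²⁵ = 7.93 × 10⁻¹⁰ m = 793 pm.

λ = 793 pm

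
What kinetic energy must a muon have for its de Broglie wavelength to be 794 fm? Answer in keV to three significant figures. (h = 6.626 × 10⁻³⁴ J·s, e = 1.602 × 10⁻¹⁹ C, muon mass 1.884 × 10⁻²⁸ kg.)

p = h/λ = 6.626 × 10⁻³⁴ / 7.940 × 10⁻¹³ = 8.345 × 10⁻²² kg·m/s.
KE = p²/(2m) = (8.345 × 10⁻²²)² / (2 × 1.884 × 10⁻²⁸) = 1.848 × 10⁻¹⁵ J = 11.5 keV.

KE = 11.5 keV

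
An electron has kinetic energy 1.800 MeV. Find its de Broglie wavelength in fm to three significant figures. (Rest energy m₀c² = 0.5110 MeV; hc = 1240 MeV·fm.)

λ = 550 fm

Total energy E = KE + m₀c² = 1.800 + 0.5110 = 2.3110 MeV.
(pc)² = E² − (m₀c²)² = (2.3110)² − (0.5110)² = 5.080 MeV², so pc = 2.254 MeV.
λ = hc/(pc) = 1240 MeV·fm / 2.254 MeV = 550 fm.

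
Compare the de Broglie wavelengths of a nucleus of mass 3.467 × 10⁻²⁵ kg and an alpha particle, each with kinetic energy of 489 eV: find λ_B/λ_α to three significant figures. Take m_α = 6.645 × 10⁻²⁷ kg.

λ_B/λ_α = 0.138

At fixed KE, p = √(2mKE) so λ = h/p ∝ 1/√m.
λ_B/λ_α = √(m_α/m_B) = √(6.645 × 10⁻²⁷/3.467 × 10⁻²⁵) = √(0.01917) = 0.138.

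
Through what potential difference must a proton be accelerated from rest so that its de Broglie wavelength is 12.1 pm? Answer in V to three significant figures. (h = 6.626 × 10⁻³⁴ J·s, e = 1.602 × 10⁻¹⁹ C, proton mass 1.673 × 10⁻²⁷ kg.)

V = 5.59 V

p = h/λ = 6.626 × 10⁻³⁴ / 1.210 × 10⁻¹¹ = 5.476 × 10⁻²³ kg·m/s.
KE = p²/(2m) = 8.962 × 10⁻¹⁹ J.
V = KE/e = 8.962 × 10⁻¹⁹ / (1.602 × 10⁻¹⁹) = 5.59 V.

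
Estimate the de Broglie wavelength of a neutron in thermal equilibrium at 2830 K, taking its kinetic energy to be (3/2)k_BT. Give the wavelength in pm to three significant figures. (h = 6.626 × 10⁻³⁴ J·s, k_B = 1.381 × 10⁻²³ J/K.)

λ = 47.3 pm

KE = (3/2)k_BT = 1.5 × 1.381 × 10⁻²³ × 2830 = 5.862 × 10⁻²⁰ J.
p = √(2mKE) = √(2 × 1.675 × 10⁻²⁷ × 5.862 × 10⁻²⁰) = 1.401 × 10⁻²³ kg·m/s.
λ = h/p = 4.73 × 10⁻¹¹ m = 47.3 pm.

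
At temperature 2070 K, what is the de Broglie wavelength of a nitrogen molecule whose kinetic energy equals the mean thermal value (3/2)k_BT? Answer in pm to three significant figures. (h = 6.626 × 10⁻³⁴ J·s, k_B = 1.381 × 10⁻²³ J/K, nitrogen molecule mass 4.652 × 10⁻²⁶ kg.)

λ = 10.5 pm

KE = (3/2)k_BT = 1.5 × 1.381 × 10⁻²³ × 2070 = 4.288 × 10⁻²⁰ J.
p = √(2mKE) = √(2 × 4.652 × 10⁻²⁶ × 4.288 × 10⁻²⁰) = 6.316 × 10⁻²³ kg·m/s.
λ = h/p = 1.05 × 10⁻¹¹ m = 10.5 pm.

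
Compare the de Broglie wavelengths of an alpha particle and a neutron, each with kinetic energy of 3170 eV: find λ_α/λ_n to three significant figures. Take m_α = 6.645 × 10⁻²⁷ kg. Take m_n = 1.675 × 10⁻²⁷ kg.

At fixed KE, p = √(2mKE) so λ = h/p ∝ 1/√m.
λ_α/λ_n = √(m_n/m_α) = √(1.675 × 10⁻²⁷/6.645 × 10⁻²⁷) = √(0.2521) = 0.502.

λ_α/λ_n = 0.502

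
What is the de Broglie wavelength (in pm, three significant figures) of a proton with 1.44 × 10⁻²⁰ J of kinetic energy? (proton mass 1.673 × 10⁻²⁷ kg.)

λ = 95.5 pm

p = √(2mKE) = √(2 × 1.673 × 10⁻²⁷ × 1.440 × 10⁻²⁰) = 6.941 × 10⁻²⁴ kg·m/s.
λ = h/p = 6.626 × 10⁻³⁴ / 6.941 × 10⁻²⁴ = 9.55 × 10⁻¹¹ m = 95.5 pm.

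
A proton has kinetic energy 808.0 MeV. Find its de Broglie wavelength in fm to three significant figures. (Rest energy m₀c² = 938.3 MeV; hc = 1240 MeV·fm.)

Total energy E = KE + m₀c² = 808.0 + 938.3 = 1746.3 MeV.
(pc)² = E² − (m₀c²)² = (1746.3)² − (938.3)² = 2.169 × 10⁶ MeV², so pc = 1473 MeV.
λ = hc/(pc) = 1240 MeV·fm / 1473 MeV = 0.842 fm.

λ = 0.842 fm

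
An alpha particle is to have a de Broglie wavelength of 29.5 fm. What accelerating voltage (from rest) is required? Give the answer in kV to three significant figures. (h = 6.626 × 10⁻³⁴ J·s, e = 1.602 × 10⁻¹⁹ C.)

V = 118 kV

p = h/λ = 6.626 × 10⁻³⁴ / 2.950 × 10⁻¹⁴ = 2.246 × 10⁻²⁰ kg·m/s.
KE = p²/(2m) = 3.796 × 10⁻¹⁴ J.
V = KE/2e = 3.796 × 10⁻¹⁴ / (2 × 1.602 × 10⁻¹⁹) = 118 kV.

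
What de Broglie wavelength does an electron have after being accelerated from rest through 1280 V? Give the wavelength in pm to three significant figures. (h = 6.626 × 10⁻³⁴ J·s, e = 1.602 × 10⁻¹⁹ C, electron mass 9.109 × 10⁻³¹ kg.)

KE = eV = 1.602 × 10⁻¹⁹ × 1280 = 2.051 × 10⁻¹⁶ J.
p = √(2mKE) = √(2 × 9.109 × 10⁻³¹ × 2.051 × 10⁻¹⁶) = 1.933 × 10⁻²³ kg·m/s.
λ = h/p = 6.626 × 10⁻³⁴ / 1.933 × 10⁻²³ = 3.43 × 10⁻¹¹ m = 34.3 pm.

λ = 34.3 pm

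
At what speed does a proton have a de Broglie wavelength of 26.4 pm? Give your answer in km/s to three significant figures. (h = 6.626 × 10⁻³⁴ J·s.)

p = h/λ = 6.626 × 10⁻³⁴ / 2.640 × 10⁻¹¹ = 2.510 × 10⁻²³ kg·m/s.
v = p/m = 2.510 × 10⁻²³ / 1.673 × 10⁻²⁷ = 1.50 × 10⁴ m/s = 15.0 km/s.

v = 15.0 km/s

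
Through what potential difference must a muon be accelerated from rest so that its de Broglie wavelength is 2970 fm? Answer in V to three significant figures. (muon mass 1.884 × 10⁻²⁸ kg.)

V = 825 V

p = h/λ = 6.626 × 10⁻³⁴ / 2.970 × 10⁻¹² = 2.231 × 10⁻²² kg·m/s.
KE = p²/(2m) = 1.321 × 10⁻¹⁶ J.
V = KE/e = 1.321 × 10⁻¹⁶ / (1.602 × 10⁻¹⁹) = 825 V.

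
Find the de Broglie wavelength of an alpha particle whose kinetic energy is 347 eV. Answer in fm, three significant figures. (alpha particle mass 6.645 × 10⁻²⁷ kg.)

λ = 771 fm

KE = 347 eV = 5.559 × 10⁻¹⁷ J.
p = √(2mKE) = √(2 × 6.645 × 10⁻²⁷ × 5.559 × 10⁻¹⁷) = 8.595 × 10⁻²² kg·m/s.
λ = h/p = 6.626 × 10⁻³⁴ / 8.595 × 10⁻²² = 7.71 × 10⁻¹³ m = 771 fm.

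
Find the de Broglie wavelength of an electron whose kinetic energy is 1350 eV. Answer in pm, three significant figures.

λ = 33.4 pm

KE = 1350 eV = 2.163 × 10⁻¹⁶ J.
p = √(2mKE) = √(2 × 9.109 × 10⁻³¹ × 2.163 × 10⁻¹⁶) = 1.985 × 10⁻²³ kg·m/s.
λ = h/p = 6.626 × 10⁻³⁴ / 1.985 × 10⁻²³ = 3.34 × 10⁻¹¹ m = 33.4 pm.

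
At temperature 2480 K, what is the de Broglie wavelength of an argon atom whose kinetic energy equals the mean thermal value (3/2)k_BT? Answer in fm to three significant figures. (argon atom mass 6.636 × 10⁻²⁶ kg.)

KE = (3/2)k_BT = 1.5 × 1.381 × 10⁻²³ × 2480 = 5.137 × 10⁻²⁰ J.
p = √(2mKE) = √(2 × 6.636 × 10⁻²⁶ × 5.137 × 10⁻²⁰) = 8.257 × 10⁻²³ kg·m/s.
λ = h/p = 8.02 × 10⁻¹² m = 8020 fm.

λ = 8020 fm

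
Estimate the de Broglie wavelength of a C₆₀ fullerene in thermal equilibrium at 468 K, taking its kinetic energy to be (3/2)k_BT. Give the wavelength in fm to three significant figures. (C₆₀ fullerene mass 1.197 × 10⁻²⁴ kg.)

λ = 4350 fm

KE = (3/2)k_BT = 1.5 × 1.381 × 10⁻²³ × 468 = 9.695 × 10⁻²¹ J.
p = √(2mKE) = √(2 × 1.197 × 10⁻²⁴ × 9.695 × 10⁻²¹) = 1.523 × 10⁻²² kg·m/s.
λ = h/p = 4.35 × 10⁻¹² m = 4350 fm.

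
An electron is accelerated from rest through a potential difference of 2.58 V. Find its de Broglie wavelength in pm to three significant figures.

KE = eV = 1.602 × 10⁻¹⁹ × 2.580 = 4.133 × 10⁻¹⁹ J.
p = √(2mKE) = √(2 × 9.109 × 10⁻³¹ × 4.133 × 10⁻¹⁹) = 8.677 × 10⁻²⁵ kg·m/s.
λ = h/p = 6.626 × 10⁻³⁴ / 8.677 × 10⁻²⁵ = 7.64 × 10⁻¹⁰ m = 764 pm.

λ = 764 pm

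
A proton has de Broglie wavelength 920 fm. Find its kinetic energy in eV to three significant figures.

p = h/λ = 6.626 × 10⁻³⁴ / 9.200 × 10⁻¹³ = 7.202 × 10⁻²² kg·m/s.
KE = p²/(2m) = (7.202 × 10⁻²²)² / (2 × 1.673 × 10⁻²⁷) = 1.550 × 10⁻¹⁶ J = 968 eV.

KE = 968 eV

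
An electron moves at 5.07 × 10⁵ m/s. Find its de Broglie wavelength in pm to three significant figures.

p = mv = 9.109 × 10⁻³¹ × 5.07 × 10⁵ = 4.618 × 10⁻²⁵ kg·m/s.
λ = h/p = 6.626 × 10⁻³⁴ / 4.618 × 10⁻²⁵ = 1.43 × 10⁻⁹ m = 1430 pm.

λ = 1430 pm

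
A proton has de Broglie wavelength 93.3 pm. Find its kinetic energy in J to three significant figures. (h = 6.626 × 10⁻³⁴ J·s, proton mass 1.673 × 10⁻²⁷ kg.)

KE = 1.51 × 10⁻²⁰ J

p = h/λ = 6.626 × 10⁻³⁴ / 9.330 × 10⁻¹¹ = 7.102 × 10⁻²⁴ kg·m/s.
KE = p²/(2m) = (7.102 × 10⁻²⁴)² / (2 × 1.673 × 10⁻²⁷) = 1.507 × 10⁻²⁰ J = 1.51 × 10⁻²⁰ J.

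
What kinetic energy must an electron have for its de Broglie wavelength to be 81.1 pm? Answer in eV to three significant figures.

p = h/λ = 6.626 × 10⁻³⁴ / 8.110 × 10⁻¹¹ = 8.170 × 10⁻²⁴ kg·m/s.
KE = p²/(2m) = (8.170 × 10⁻²⁴)² / (2 × 9.109 × 10⁻³¹) = 3.664 × 10⁻¹⁷ J = 229 eV.

KE = 229 eV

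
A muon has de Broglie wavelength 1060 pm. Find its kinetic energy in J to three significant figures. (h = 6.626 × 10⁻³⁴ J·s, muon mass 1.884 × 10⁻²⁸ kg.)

p = h/λ = 6.626 × 10⁻³⁴ / 1.060 × 10⁻⁹ = 6.251 × 10⁻²⁵ kg·m/s.
KE = p²/(2m) = (6.251 × 10⁻²⁵)² / (2 × 1.884 × 10⁻²⁸) = 1.037 × 10⁻²¹ J = 1.04 × 10⁻²¹ J.

KE = 1.04 × 10⁻²¹ J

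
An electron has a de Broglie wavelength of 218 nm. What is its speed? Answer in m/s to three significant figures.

v = 3340 m/s

p = h/λ = 6.626 × 10⁻³⁴ / 2.180 × 10⁻⁷ = 3.039 × 10⁻²⁷ kg·m/s.
v = p/m = 3.039 × 10⁻²⁷ / 9.109 × 10⁻³¹ = 3.34 × 10³ m/s = 3340 m/s.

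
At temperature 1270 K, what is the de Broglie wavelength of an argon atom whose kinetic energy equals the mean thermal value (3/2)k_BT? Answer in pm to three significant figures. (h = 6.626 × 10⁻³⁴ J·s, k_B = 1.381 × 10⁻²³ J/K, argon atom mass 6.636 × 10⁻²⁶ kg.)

λ = 11.2 pm

KE = (3/2)k_BT = 1.5 × 1.381 × 10⁻²³ × 1270 = 2.631 × 10⁻²⁰ J.
p = √(2mKE) = √(2 × 6.636 × 10⁻²⁶ × 2.631 × 10⁻²⁰) = 5.909 × 10⁻²³ kg·m/s.
λ = h/p = 1.12 × 10⁻¹¹ m = 11.2 pm.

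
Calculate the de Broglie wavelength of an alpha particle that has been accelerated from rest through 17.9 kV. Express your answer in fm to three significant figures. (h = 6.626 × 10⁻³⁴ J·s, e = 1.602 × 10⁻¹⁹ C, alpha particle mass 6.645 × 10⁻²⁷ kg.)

λ = 75.9 fm

KE = 2eV = 2 × 1.602 × 10⁻¹⁹ × 1.790 × 10⁴ = 5.735 × 10⁻¹⁵ J.
p = √(2mKE) = √(2 × 6.645 × 10⁻²⁷ × 5.735 × 10⁻¹⁵) = 8.730 × 10⁻²¹ kg·m/s.
λ = h/p = 6.626 × 10⁻³⁴ / 8.730 × 10⁻²¹ = 7.59 × 10⁻¹⁴ m = 75.9 fm.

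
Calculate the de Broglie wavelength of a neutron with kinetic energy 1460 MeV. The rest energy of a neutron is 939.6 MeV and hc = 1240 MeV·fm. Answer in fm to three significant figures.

λ = 0.562 fm

Total energy E = KE + m₀c² = 1460 + 939.6 = 2399.6 MeV.
(pc)² = E² − (m₀c²)² = (2399.6)² − (939.6)² = 4.875 × 10⁶ MeV², so pc = 2208 MeV.
λ = hc/(pc) = 1240 MeV·fm / 2208 MeV = 0.562 fm.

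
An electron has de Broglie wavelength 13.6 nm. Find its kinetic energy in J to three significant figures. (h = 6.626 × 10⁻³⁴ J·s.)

KE = 1.30 × 10⁻²¹ J

p = h/λ = 6.626 × 10⁻³⁴ / 1.360 × 10⁻⁸ = 4.872 × 10⁻²⁶ kg·m/s.
KE = p²/(2m) = (4.872 × 10⁻²⁶)² / (2 × 9.109 × 10⁻³¹) = 1.303 × 10⁻²¹ J = 1.30 × 10⁻²¹ J.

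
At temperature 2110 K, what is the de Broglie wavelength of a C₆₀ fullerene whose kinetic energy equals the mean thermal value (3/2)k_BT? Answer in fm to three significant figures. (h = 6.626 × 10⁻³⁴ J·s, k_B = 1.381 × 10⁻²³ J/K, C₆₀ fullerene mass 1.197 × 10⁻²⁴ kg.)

λ = 2050 fm

KE = (3/2)k_BT = 1.5 × 1.381 × 10⁻²³ × 2110 = 4.371 × 10⁻²⁰ J.
p = √(2mKE) = √(2 × 1.197 × 10⁻²⁴ × 4.371 × 10⁻²⁰) = 3.235 × 10⁻²² kg·m/s.
λ = h/p = 2.05 × 10⁻¹² m = 2050 fm.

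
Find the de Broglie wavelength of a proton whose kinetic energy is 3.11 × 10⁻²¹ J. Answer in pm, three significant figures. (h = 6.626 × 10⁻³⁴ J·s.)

p = √(2mKE) = √(2 × 1.673 × 10⁻²⁷ × 3.110 × 10⁻²¹) = 3.226 × 10⁻²⁴ kg·m/s.
λ = h/p = 6.626 × 10⁻³⁴ / 3.226 × 10⁻²⁴ = 2.05 × 10⁻¹⁰ m = 205 pm.

λ = 205 pm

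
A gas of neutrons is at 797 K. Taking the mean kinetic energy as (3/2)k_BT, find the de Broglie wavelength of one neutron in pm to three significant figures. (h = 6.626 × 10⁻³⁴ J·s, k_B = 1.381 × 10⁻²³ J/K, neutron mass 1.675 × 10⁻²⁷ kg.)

λ = 89.1 pm

KE = (3/2)k_BT = 1.5 × 1.381 × 10⁻²³ × 797 = 1.651 × 10⁻²⁰ J.
p = √(2mKE) = √(2 × 1.675 × 10⁻²⁷ × 1.651 × 10⁻²⁰) = 7.437 × 10⁻²⁴ kg·m/s.
λ = h/p = 8.91 × 10⁻¹¹ m = 89.1 pm.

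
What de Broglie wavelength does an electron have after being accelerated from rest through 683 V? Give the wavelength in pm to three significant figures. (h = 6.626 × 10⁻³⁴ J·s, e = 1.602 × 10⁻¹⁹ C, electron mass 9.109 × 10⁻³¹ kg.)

KE = eV = 1.602 × 10⁻¹⁹ × 683.0 = 1.094 × 10⁻¹⁶ J.
p = √(2mKE) = √(2 × 9.109 × 10⁻³¹ × 1.094 × 10⁻¹⁶) = 1.412 × 10⁻²³ kg·m/s.
λ = h/p = 6.626 × 10⁻³⁴ / 1.412 × 10⁻²³ = 4.69 × 10⁻¹¹ m = 46.9 pm.

λ = 46.9 pm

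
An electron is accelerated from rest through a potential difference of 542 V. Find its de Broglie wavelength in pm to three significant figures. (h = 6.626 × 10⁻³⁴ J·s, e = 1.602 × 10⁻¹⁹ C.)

KE = eV = 1.602 × 10⁻¹⁹ × 542.0 = 8.683 × 10⁻¹⁷ J.
p = √(2mKE) = √(2 × 9.109 × 10⁻³¹ × 8.683 × 10⁻¹⁷) = 1.258 × 10⁻²³ kg·m/s.
λ = h/p = 6.626 × 10⁻³⁴ / 1.258 × 10⁻²³ = 5.27 × 10⁻¹¹ m = 52.7 pm.

λ = 52.7 pm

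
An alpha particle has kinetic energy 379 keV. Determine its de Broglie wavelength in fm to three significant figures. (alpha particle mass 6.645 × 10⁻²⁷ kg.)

λ = 23.3 fm

KE = 379 keV = 6.072 × 10⁻¹⁴ J.
p = √(2mKE) = √(2 × 6.645 × 10⁻²⁷ × 6.072 × 10⁻¹⁴) = 2.841 × 10⁻²⁰ kg·m/s.
λ = h/p = 6.626 × 10⁻³⁴ / 2.841 × 10⁻²⁰ = 2.33 × 10⁻¹⁴ m = 23.3 fm.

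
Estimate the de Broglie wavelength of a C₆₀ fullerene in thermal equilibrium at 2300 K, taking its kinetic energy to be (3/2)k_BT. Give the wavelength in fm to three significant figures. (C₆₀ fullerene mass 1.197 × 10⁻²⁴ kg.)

KE = (3/2)k_BT = 1.5 × 1.381 × 10⁻²³ × 2300 = 4.764 × 10⁻²⁰ J.
p = √(2mKE) = √(2 × 1.197 × 10⁻²⁴ × 4.764 × 10⁻²⁰) = 3.377 × 10⁻²² kg·m/s.
λ = h/p = 1.96 × 10⁻¹² m = 1960 fm.

λ = 1960 fm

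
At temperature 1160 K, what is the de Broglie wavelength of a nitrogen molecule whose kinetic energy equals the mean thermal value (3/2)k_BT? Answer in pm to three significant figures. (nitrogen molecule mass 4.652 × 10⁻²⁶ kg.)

KE = (3/2)k_BT = 1.5 × 1.381 × 10⁻²³ × 1160 = 2.403 × 10⁻²⁰ J.
p = √(2mKE) = √(2 × 4.652 × 10⁻²⁶ × 2.403 × 10⁻²⁰) = 4.728 × 10⁻²³ kg·m/s.
λ = h/p = 1.40 × 10⁻¹¹ m = 14.0 pm.

λ = 14.0 pm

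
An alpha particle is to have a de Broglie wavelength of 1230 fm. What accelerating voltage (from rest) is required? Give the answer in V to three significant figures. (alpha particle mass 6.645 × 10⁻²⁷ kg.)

V = 68.2 V

p = h/λ = 6.626 × 10⁻³⁴ / 1.230 × 10⁻¹² = 5.387 × 10⁻²² kg·m/s.
KE = p²/(2m) = 2.184 × 10⁻¹⁷ J.
V = KE/2e = 2.184 × 10⁻¹⁷ / (2 × 1.602 × 10⁻¹⁹) = 68.2 V.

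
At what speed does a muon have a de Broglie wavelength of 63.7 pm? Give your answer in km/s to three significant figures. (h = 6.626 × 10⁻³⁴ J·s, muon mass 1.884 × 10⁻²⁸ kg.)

v = 55.2 km/s

p = h/λ = 6.626 × 10⁻³⁴ / 6.370 × 10⁻¹¹ = 1.040 × 10⁻²³ kg·m/s.
v = p/m = 1.040 × 10⁻²³ / 1.884 × 10⁻²⁸ = 5.52 × 10⁴ m/s = 55.2 km/s.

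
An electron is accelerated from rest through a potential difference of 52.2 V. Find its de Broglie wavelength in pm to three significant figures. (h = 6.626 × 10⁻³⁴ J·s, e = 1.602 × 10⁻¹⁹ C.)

KE = eV = 1.602 × 10⁻¹⁹ × 52.20 = 8.362 × 10⁻¹⁸ J.
p = √(2mKE) = √(2 × 9.109 × 10⁻³¹ × 8.362 × 10⁻¹⁸) = 3.903 × 10⁻²⁴ kg·m/s.
λ = h/p = 6.626 × 10⁻³⁴ / 3.903 × 10⁻²⁴ = 1.70 × 10⁻¹⁰ m = 170 pm.

λ = 170 pm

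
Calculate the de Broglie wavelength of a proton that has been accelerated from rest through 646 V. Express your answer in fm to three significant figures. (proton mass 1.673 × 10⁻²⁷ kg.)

KE = eV = 1.602 × 10⁻¹⁹ × 646.0 = 1.035 × 10⁻¹⁶ J.
p = √(2mKE) = √(2 × 1.673 × 10⁻²⁷ × 1.035 × 10⁻¹⁶) = 5.885 × 10⁻²² kg·m/s.
λ = h/p = 6.626 × 10⁻³⁴ / 5.885 × 10⁻²² = 1.13 × 10⁻¹² m = 1130 fm.

λ = 1130 fm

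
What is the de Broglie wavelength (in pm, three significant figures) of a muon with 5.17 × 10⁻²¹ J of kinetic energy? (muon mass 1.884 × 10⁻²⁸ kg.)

p = √(2mKE) = √(2 × 1.884 × 10⁻²⁸ × 5.170 × 10⁻²¹) = 1.396 × 10⁻²⁴ kg·m/s.
λ = h/p = 6.626 × 10⁻³⁴ / 1.396 × 10⁻²⁴ = 4.75 × 10⁻¹⁰ m = 475 pm.

λ = 475 pm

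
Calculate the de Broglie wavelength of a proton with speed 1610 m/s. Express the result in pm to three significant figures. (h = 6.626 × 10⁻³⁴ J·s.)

λ = 246 pm

p = mv = 1.673 × 10⁻²⁷ × 1610 = 2.694 × 10⁻²⁴ kg·m/s.
λ = h/p = 6.626 × 10⁻³⁴ / 2.694 × 10⁻²⁴ = 2.46 × 10⁻¹⁰ m = 246 pm.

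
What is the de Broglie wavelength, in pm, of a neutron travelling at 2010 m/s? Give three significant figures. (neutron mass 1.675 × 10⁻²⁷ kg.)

p = mv = 1.675 × 10⁻²⁷ × 2010 = 3.367 × 10⁻²⁴ kg·m/s.
λ = h/p = 6.626 × 10⁻³⁴ / 3.367 × 10⁻²⁴ = 1.97 × 10⁻¹⁰ m = 197 pm.

λ = 197 pm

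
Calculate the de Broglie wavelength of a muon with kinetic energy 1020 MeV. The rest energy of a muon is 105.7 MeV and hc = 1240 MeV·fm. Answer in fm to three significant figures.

λ = 1.11 fm

Total energy E = KE + m₀c² = 1020 + 105.7 = 1125.7 MeV.
(pc)² = E² − (m₀c²)² = (1125.7)² − (105.7)² = 1.256 × 10⁶ MeV², so pc = 1121 MeV.
λ = hc/(pc) = 1240 MeV·fm / 1121 MeV = 1.11 fm.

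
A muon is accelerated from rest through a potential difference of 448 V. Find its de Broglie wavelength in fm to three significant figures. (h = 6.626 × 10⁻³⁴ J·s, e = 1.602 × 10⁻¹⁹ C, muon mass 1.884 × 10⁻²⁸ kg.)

λ = 4030 fm

KE = eV = 1.602 × 10⁻¹⁹ × 448.0 = 7.177 × 10⁻¹⁷ J.
p = √(2mKE) = √(2 × 1.884 × 10⁻²⁸ × 7.177 × 10⁻¹⁷) = 1.644 × 10⁻²² kg·m/s.
λ = h/p = 6.626 × 10⁻³⁴ / 1.644 × 10⁻²² = 4.03 × 10⁻¹² m = 4030 fm.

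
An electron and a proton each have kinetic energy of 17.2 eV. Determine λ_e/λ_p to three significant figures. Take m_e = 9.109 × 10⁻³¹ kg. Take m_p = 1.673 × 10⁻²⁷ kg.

λ_e/λ_p = 42.9

At fixed KE, p = √(2mKE) so λ = h/p ∝ 1/√m.
λ_e/λ_p = √(m_p/m_e) = √(1.673 × 10⁻²⁷/9.109 × 10⁻³¹) = √(1837) = 42.9.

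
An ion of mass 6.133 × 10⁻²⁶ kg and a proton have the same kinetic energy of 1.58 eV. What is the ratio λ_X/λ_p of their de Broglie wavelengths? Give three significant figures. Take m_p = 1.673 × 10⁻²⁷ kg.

λ_X/λ_p = 0.165

At fixed KE, p = √(2mKE) so λ = h/p ∝ 1/√m.
λ_X/λ_p = √(m_p/m_X) = √(1.673 × 10⁻²⁷/6.133 × 10⁻²⁶) = √(0.02728) = 0.165.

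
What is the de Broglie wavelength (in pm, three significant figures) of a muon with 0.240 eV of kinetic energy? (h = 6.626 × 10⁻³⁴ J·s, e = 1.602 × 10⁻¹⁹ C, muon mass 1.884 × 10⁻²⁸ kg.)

λ = 174 pm

KE = 0.240 eV = 3.845 × 10⁻²⁰ J.
p = √(2mKE) = √(2 × 1.884 × 10⁻²⁸ × 3.845 × 10⁻²⁰) = 3.806 × 10⁻²⁴ kg·m/s.
λ = h/p = 6.626 × 10⁻³⁴ / 3.806 × 10⁻²⁴ = 1.74 × 10⁻¹⁰ m = 174 pm.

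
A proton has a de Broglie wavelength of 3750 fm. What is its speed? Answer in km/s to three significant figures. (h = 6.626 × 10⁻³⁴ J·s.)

p = h/λ = 6.626 × 10⁻³⁴ / 3.750 × 10⁻¹² = 1.767 × 10⁻²² kg·m/s.
v = p/m = 1.767 × 10⁻²² / 1.673 × 10⁻²⁷ = 1.06 × 10⁵ m/s = 106 km/s.

v = 106 km/s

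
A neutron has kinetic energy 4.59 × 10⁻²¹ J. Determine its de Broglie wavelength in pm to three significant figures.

λ = 169 pm

p = √(2mKE) = √(2 × 1.675 × 10⁻²⁷ × 4.590 × 10⁻²¹) = 3.921 × 10⁻²⁴ kg·m/s.
λ = h/p = 6.626 × 10⁻³⁴ / 3.921 × 10⁻²⁴ = 1.69 × 10⁻¹⁰ m = 169 pm.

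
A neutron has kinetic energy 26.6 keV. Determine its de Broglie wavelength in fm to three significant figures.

KE = 26.6 keV = 4.261 × 10⁻¹⁵ J.
p = √(2mKE) = √(2 × 1.675 × 10⁻²⁷ × 4.261 × 10⁻¹⁵) = 3.778 × 10⁻²¹ kg·m/s.
λ = h/p = 6.626 × 10⁻³⁴ / 3.778 × 10⁻²¹ = 1.75 × 10⁻¹³ m = 175 fm.

λ = 175 fm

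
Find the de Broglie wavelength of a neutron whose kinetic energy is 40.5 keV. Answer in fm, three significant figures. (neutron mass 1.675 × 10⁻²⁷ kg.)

λ = 142 fm

KE = 40.5 keV = 6.488 × 10⁻¹⁵ J.
p = √(2mKE) = √(2 × 1.675 × 10⁻²⁷ × 6.488 × 10⁻¹⁵) = 4.662 × 10⁻²¹ kg·m/s.
λ = h/p = 6.626 × 10⁻³⁴ / 4.662 × 10⁻²¹ = 1.42 × 10⁻¹³ m = 142 fm.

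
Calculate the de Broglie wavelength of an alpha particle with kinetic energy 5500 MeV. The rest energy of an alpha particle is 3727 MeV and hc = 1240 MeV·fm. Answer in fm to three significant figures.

Total energy E = KE + m₀c² = 5500 + 3727 = 9227 MeV.
(pc)² = E² − (m₀c²)² = (9227)² − (3727)² = 7.125 × 10⁷ MeV², so pc = 8441 MeV.
λ = hc/(pc) = 1240 MeV·fm / 8441 MeV = 0.147 fm.

λ = 0.147 fm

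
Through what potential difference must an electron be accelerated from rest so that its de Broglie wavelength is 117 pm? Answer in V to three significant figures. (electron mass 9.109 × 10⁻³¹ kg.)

V = 110 V

p = h/λ = 6.626 × 10⁻³⁴ / 1.170 × 10⁻¹⁰ = 5.663 × 10⁻²⁴ kg·m/s.
KE = p²/(2m) = 1.760 × 10⁻¹⁷ J.
V = KE/e = 1.760 × 10⁻¹⁷ / (1.602 × 10⁻¹⁹) = 110 V.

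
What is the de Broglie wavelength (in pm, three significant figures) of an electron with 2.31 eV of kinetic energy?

KE = 2.31 eV = 3.701 × 10⁻¹⁹ J.
p = √(2mKE) = √(2 × 9.109 × 10⁻³¹ × 3.701 × 10⁻¹⁹) = 8.211 × 10⁻²⁵ kg·m/s.
λ = h/p = 6.626 × 10⁻³⁴ / 8.211 × 10⁻²⁵ = 8.07 × 10⁻¹⁰ m = 807 pm.

λ = 807 pm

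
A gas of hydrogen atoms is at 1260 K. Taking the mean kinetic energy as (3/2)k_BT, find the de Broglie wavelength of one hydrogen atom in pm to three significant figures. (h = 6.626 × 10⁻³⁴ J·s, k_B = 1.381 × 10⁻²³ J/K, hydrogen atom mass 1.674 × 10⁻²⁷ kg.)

λ = 70.9 pm

KE = (3/2)k_BT = 1.5 × 1.381 × 10⁻²³ × 1260 = 2.610 × 10⁻²⁰ J.
p = √(2mKE) = √(2 × 1.674 × 10⁻²⁷ × 2.610 × 10⁻²⁰) = 9.348 × 10⁻²⁴ kg·m/s.
λ = h/p = 7.09 × 10⁻¹¹ m = 70.9 pm.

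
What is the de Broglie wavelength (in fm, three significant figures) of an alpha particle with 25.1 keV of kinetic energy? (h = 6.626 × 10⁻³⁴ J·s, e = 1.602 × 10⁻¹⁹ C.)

λ = 90.6 fm

KE = 25.1 keV = 4.021 × 10⁻¹⁵ J.
p = √(2mKE) = √(2 × 6.645 × 10⁻²⁷ × 4.021 × 10⁻¹⁵) = 7.310 × 10⁻²¹ kg·m/s.
λ = h/p = 6.626 × 10⁻³⁴ / 7.310 × 10⁻²¹ = 9.06 × 10⁻¹⁴ m = 90.6 fm.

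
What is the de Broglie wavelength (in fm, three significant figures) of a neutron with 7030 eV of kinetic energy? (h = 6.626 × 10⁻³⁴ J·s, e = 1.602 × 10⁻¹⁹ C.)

KE = 7030 eV = 1.126 × 10⁻¹⁵ J.
p = √(2mKE) = √(2 × 1.675 × 10⁻²⁷ × 1.126 × 10⁻¹⁵) = 1.942 × 10⁻²¹ kg·m/s.
λ = h/p = 6.626 × 10⁻³⁴ / 1.942 × 10⁻²¹ = 3.41 × 10⁻¹³ m = 341 fm.

λ = 341 fm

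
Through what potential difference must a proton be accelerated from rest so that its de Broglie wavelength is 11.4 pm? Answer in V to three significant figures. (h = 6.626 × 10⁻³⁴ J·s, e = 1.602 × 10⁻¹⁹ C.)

V = 6.30 V

p = h/λ = 6.626 × 10⁻³⁴ / 1.140 × 10⁻¹¹ = 5.812 × 10⁻²³ kg·m/s.
KE = p²/(2m) = 1.010 × 10⁻¹⁸ J.
V = KE/e = 1.010 × 10⁻¹⁸ / (1.602 × 10⁻¹⁹) = 6.30 V.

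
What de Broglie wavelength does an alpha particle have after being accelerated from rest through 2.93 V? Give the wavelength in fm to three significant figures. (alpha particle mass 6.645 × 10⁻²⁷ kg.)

KE = 2eV = 2 × 1.602 × 10⁻¹⁹ × 2.930 = 9.388 × 10⁻¹⁹ J.
p = √(2mKE) = √(2 × 6.645 × 10⁻²⁷ × 9.388 × 10⁻¹⁹) = 1.117 × 10⁻²² kg·m/s.
λ = h/p = 6.626 × 10⁻³⁴ / 1.117 × 10⁻²² = 5.93 × 10⁻¹² m = 5930 fm.

λ = 5930 fm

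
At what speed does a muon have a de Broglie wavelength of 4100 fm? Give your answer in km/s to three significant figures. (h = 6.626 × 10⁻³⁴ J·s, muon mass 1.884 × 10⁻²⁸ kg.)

v = 858 km/s

p = h/λ = 6.626 × 10⁻³⁴ / 4.100 × 10⁻¹² = 1.616 × 10⁻²² kg·m/s.
v = p/m = 1.616 × 10⁻²² / 1.884 × 10⁻²⁸ = 8.58 × 10⁵ m/s = 858 km/s.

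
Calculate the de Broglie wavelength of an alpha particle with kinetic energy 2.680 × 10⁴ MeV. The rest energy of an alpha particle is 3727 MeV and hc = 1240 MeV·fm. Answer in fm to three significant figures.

Total energy E = KE + m₀c² = 2.680 × 10⁴ + 3727 = 30527 MeV.
(pc)² = E² − (m₀c²)² = (30527)² − (3727)² = 9.180 × 10⁸ MeV², so pc = 3.030 × 10⁴ MeV.
λ = hc/(pc) = 1240 MeV·fm / 3.030 × 10⁴ MeV = 0.0409 fm.

λ = 0.0409 fm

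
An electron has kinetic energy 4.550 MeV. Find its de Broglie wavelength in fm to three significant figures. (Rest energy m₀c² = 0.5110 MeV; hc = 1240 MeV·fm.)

λ = 246 fm

Total energy E = KE + m₀c² = 4.550 + 0.5110 = 5.0610 MeV.
(pc)² = E² − (m₀c²)² = (5.0610)² − (0.5110)² = 25.35 MeV², so pc = 5.035 MeV.
λ = hc/(pc) = 1240 MeV·fm / 5.035 MeV = 246 fm.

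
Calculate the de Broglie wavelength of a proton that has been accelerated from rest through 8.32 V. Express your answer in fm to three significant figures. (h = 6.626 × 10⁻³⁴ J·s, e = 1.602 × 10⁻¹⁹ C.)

KE = eV = 1.602 × 10⁻¹⁹ × 8.320 = 1.333 × 10⁻¹⁸ J.
p = √(2mKE) = √(2 × 1.673 × 10⁻²⁷ × 1.333 × 10⁻¹⁸) = 6.678 × 10⁻²³ kg·m/s.
λ = h/p = 6.626 × 10⁻³⁴ / 6.678 × 10⁻²³ = 9.92 × 10⁻¹² m = 9920 fm.

λ = 9920 fm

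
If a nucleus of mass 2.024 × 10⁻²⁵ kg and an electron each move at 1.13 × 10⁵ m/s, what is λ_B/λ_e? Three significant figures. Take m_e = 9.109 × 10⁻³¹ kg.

λ_B/λ_e = 4.50 × 10⁻⁶

At fixed v, p = mv so λ = h/(mv) ∝ 1/m.
λ_B/λ_e = m_e/m_B = 9.109 × 10⁻³¹/2.024 × 10⁻²⁵ = 4.50 × 10⁻⁶.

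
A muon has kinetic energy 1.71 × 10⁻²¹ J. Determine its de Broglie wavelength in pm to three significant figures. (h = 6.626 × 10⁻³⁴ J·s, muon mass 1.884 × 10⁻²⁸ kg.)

λ = 825 pm

p = √(2mKE) = √(2 × 1.884 × 10⁻²⁸ × 1.710 × 10⁻²¹) = 8.027 × 10⁻²⁵ kg·m/s.
λ = h/p = 6.626 × 10⁻³⁴ / 8.027 × 10⁻²⁵ = 8.25 × 10⁻¹⁰ m = 825 pm.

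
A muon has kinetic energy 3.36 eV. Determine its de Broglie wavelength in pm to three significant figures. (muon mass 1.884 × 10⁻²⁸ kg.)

λ = 46.5 pm

KE = 3.36 eV = 5.383 × 10⁻¹⁹ J.
p = √(2mKE) = √(2 × 1.884 × 10⁻²⁸ × 5.383 × 10⁻¹⁹) = 1.424 × 10⁻²³ kg·m/s.
λ = h/p = 6.626 × 10⁻³⁴ / 1.424 × 10⁻²³ = 4.65 × 10⁻¹¹ m = 46.5 pm.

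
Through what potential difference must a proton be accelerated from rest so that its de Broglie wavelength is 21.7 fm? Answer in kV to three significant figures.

p = h/λ = 6.626 × 10⁻³⁴ / 2.170 × 10⁻¹⁴ = 3.053 × 10⁻²⁰ kg·m/s.
KE = p²/(2m) = 2.786 × 10⁻¹³ J.
V = KE/e = 2.786 × 10⁻¹³ / (1.602 × 10⁻¹⁹) = 1740 kV.

V = 1740 kV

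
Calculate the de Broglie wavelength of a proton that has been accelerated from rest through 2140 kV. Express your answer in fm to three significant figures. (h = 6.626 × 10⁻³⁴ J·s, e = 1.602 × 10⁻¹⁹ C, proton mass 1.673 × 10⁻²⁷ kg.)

KE = eV = 1.602 × 10⁻¹⁹ × 2.140 × 10⁶ = 3.428 × 10⁻¹³ J.
p = √(2mKE) = √(2 × 1.673 × 10⁻²⁷ × 3.428 × 10⁻¹³) = 3.387 × 10⁻²⁰ kg·m/s.
λ = h/p = 6.626 × 10⁻³⁴ / 3.387 × 10⁻²⁰ = 1.96 × 10⁻¹⁴ m = 19.6 fm.

λ = 19.6 fm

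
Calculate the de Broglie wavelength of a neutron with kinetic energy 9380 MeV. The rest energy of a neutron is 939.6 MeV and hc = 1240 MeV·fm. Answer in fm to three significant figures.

Total energy E = KE + m₀c² = 9380 + 939.6 = 10319.6 MeV.
(pc)² = E² − (m₀c²)² = (10319.6)² − (939.6)² = 1.056 × 10⁸ MeV², so pc = 1.028 × 10⁴ MeV.
λ = hc/(pc) = 1240 MeV·fm / 1.028 × 10⁴ MeV = 0.121 fm.

λ = 0.121 fm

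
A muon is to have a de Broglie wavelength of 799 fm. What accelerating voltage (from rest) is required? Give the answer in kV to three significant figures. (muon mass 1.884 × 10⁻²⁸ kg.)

p = h/λ = 6.626 × 10⁻³⁴ / 7.990 × 10⁻¹³ = 8.293 × 10⁻²² kg·m/s.
KE = p²/(2m) = 1.825 × 10⁻¹⁵ J.
V = KE/e = 1.825 × 10⁻¹⁵ / (1.602 × 10⁻¹⁹) = 11.4 kV.

V = 11.4 kV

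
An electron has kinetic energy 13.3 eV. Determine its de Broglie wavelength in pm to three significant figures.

KE = 13.3 eV = 2.131 × 10⁻¹⁸ J.
p = √(2mKE) = √(2 × 9.109 × 10⁻³¹ × 2.131 × 10⁻¹⁸) = 1.970 × 10⁻²⁴ kg·m/s.
λ = h/p = 6.626 × 10⁻³⁴ / 1.970 × 10⁻²⁴ = 3.36 × 10⁻¹⁰ m = 336 pm.

λ = 336 pm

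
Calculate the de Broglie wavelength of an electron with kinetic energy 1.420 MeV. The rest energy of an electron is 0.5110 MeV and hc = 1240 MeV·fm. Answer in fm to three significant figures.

Total energy E = KE + m₀c² = 1.420 + 0.5110 = 1.9310 MeV.
(pc)² = E² − (m₀c²)² = (1.9310)² − (0.5110)² = 3.468 MeV², so pc = 1.862 MeV.
λ = hc/(pc) = 1240 MeV·fm / 1.862 MeV = 666 fm.

λ = 666 fm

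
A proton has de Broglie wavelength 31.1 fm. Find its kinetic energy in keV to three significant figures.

p = h/λ = 6.626 × 10⁻³⁴ / 3.110 × 10⁻¹⁴ = 2.131 × 10⁻²⁰ kg·m/s.
KE = p²/(2m) = (2.131 × 10⁻²⁰)² / (2 × 1.673 × 10⁻²⁷) = 1.357 × 10⁻¹³ J = 847 keV.

KE = 847 keV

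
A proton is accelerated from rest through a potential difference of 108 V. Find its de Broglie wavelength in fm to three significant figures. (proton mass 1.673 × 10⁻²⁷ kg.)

λ = 2750 fm

KE = eV = 1.602 × 10⁻¹⁹ × 108.0 = 1.730 × 10⁻¹⁷ J.
p = √(2mKE) = √(2 × 1.673 × 10⁻²⁷ × 1.730 × 10⁻¹⁷) = 2.406 × 10⁻²² kg·m/s.
λ = h/p = 6.626 × 10⁻³⁴ / 2.406 × 10⁻²² = 2.75 × 10⁻¹² m = 2750 fm.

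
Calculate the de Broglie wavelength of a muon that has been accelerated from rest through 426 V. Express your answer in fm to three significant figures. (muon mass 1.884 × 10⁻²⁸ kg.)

λ = 4130 fm

KE = eV = 1.602 × 10⁻¹⁹ × 426.0 = 6.825 × 10⁻¹⁷ J.
p = √(2mKE) = √(2 × 1.884 × 10⁻²⁸ × 6.825 × 10⁻¹⁷) = 1.604 × 10⁻²² kg·m/s.
λ = h/p = 6.626 × 10⁻³⁴ / 1.604 × 10⁻²² = 4.13 × 10⁻¹² m = 4130 fm.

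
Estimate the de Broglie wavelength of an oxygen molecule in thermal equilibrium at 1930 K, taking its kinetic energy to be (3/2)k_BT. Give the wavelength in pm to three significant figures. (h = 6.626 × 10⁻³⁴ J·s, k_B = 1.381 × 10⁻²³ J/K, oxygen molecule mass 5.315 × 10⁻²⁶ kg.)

KE = (3/2)k_BT = 1.5 × 1.381 × 10⁻²³ × 1930 = 3.998 × 10⁻²⁰ J.
p = √(2mKE) = √(2 × 5.315 × 10⁻²⁶ × 3.998 × 10⁻²⁰) = 6.519 × 10⁻²³ kg·m/s.
λ = h/p = 1.02 × 10⁻¹¹ m = 10.2 pm.

λ = 10.2 pm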